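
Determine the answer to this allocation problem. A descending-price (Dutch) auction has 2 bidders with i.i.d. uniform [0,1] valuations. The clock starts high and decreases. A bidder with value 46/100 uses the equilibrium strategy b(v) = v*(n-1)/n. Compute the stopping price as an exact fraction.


Step 1: Dutch auctions are strategically equivalent to first-price auctions
Step 2: The equilibrium bid is b(v) = v*(n-1)/n
Step 3: b = 23/50 * 1/2
Step 4: b = 23/100

23/100


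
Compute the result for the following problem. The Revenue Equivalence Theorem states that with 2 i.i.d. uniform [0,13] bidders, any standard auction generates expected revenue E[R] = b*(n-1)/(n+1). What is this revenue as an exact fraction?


Step 1: By Revenue Equivalence, expected revenue = b*(n-1)/(n+1)
Step 2: Substituting n = 2, b = 13
Step 3: Revenue = 13*(2-1)/(2+1) = 13*1/3
Step 4: Revenue = 13/3

13/3


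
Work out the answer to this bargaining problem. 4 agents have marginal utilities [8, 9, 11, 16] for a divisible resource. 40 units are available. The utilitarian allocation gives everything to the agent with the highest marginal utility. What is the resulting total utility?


Step 1: The marginal utilities are [8, 9, 11, 16]
Step 2: The highest marginal utility is 16
Step 3: All 40 units go to that agent
Step 4: Total utility = 16 * 40 = 640

640


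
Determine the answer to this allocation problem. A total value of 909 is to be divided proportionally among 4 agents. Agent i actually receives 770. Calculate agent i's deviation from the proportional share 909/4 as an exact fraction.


Step 1: Proportional share = 909/4
Step 2: Agent's actual allocation = 770
Step 3: Excess = 770 - 909/4 = 2171/4

2171/4


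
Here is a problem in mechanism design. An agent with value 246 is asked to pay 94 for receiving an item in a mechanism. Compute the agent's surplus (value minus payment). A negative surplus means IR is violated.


Step 1: Surplus = value - payment = 246 - 94 = 152
Step 2: IR is satisfied (surplus >= 0)

152


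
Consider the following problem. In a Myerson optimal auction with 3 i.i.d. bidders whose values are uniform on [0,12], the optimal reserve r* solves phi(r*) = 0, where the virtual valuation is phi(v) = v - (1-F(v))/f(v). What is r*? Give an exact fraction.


Step 1: For U[0,12], F(v) = v/12 and f(v) = 1/12
Step 2: phi(v) = v - (1 - v/12)/(1/12) = v - (12 - v) = 2v - 12
Step 3: Set phi(r*) = 0: 2r* - 12 = 0
Step 4: r* = 12/2 = 6 (the number of bidders n = 3 does not enter)

6


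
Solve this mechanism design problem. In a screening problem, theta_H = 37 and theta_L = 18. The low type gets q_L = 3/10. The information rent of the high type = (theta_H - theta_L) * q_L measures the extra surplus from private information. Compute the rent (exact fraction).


Step 1: theta_H - theta_L = 37 - 18 = 19
Step 2: Information rent = (theta_H - theta_L) * q_L
Step 3: = 19 * 3/10
Step 4: = 57/10

57/10


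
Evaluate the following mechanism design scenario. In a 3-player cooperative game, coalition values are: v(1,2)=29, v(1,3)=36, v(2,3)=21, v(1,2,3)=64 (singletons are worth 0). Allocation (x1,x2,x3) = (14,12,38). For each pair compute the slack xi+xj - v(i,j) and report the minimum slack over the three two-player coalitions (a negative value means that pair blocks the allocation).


Step 1: Slack for coalition (1,2): x1+x2 - v12 = 26 - 29 = -3
Step 2: Slack for coalition (1,3): x1+x3 - v13 = 52 - 36 = 16
Step 3: Slack for coalition (2,3): x2+x3 - v23 = 50 - 21 = 29
Step 4: Minimum slack = min(-3, 16, 29) = -3, attained by (1,2); coalition (1,2) can block (slack < 0), so the allocation is not in the core

-3


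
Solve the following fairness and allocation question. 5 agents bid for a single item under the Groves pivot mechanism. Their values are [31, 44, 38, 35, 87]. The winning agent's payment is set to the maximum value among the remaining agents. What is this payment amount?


Step 1: The efficient winner is agent 4 with value 87
Step 2: Other agents' values: [31, 44, 38, 35]
Step 3: Pivot payment = max(others) = 44
Step 4: The winner pays 44

44


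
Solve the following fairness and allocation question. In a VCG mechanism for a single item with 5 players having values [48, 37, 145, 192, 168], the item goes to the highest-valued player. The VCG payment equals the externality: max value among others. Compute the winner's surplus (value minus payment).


Step 1: The winner is the agent with the highest value: agent 3 with value 192
Step 2: Values of other agents: [48, 37, 145, 168]
Step 3: VCG payment = max of others' values = 168
Step 4: Surplus = 192 - 168 = 24

24


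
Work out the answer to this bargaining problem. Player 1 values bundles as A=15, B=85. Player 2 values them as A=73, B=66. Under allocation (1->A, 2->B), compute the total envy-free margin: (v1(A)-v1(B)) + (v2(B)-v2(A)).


Step 1: Player 1's margin = v1(A) - v1(B) = 15 - 85 = -70
Step 2: Player 2's margin = v2(B) - v2(A) = 66 - 73 = -7
Step 3: Total margin = -70 + -7 = -77

-77


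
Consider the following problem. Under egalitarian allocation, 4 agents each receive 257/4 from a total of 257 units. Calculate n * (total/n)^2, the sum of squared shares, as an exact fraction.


Step 1: Each agent's share = 257/4
Step 2: Square of each share = (257/4)^2 = 66049/16
Step 3: Sum of squares = 4 * 66049/16 = 66049/4

66049/4


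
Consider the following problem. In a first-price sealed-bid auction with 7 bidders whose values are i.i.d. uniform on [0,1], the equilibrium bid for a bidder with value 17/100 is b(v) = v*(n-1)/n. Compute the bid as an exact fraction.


Step 1: The symmetric BNE bidding function is b(v) = v * (n-1) / n
Step 2: Substitute v = 17/100 and n = 7
Step 3: b = 17/100 * 6/7
Step 4: b = 51/350

51/350


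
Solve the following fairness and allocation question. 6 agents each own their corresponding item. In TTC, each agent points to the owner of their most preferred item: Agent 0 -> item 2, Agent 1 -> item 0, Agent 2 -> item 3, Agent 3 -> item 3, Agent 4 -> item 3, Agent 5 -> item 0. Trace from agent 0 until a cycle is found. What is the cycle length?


Step 1: Trace the pointer graph from agent 0: 0 -> 2 -> 3 -> 3
Step 2: A cycle is detected when we revisit agent 3
Step 3: The cycle is: 3 -> 3
Step 4: Cycle length = 1

1


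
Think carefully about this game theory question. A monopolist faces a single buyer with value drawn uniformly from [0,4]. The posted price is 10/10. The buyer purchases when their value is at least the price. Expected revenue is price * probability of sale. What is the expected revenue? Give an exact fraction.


Step 1: Posted price r = 1, value support [0,4]
Step 2: P(v >= r) = (4 - 1)/4 = 3/4
Step 3: Expected revenue = r * P(v >= r) = 1 * 3/4
Step 4: Revenue = 3/4

3/4


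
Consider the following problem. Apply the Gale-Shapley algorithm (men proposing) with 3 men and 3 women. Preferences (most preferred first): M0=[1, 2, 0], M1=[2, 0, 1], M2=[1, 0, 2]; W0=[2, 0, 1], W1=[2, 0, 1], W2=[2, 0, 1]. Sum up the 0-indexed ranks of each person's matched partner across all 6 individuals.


Step 1: Run Gale-Shapley (men propose, women hold best offer):
  M0 proposes to W1; she accepts
  M1 proposes to W2; she accepts
  M2 proposes to W1; she switches from M0
  M0 proposes to W2; she switches from M1
  M1 proposes to W0; she accepts
Step 2: Final matching: W0-M1, W1-M2, W2-M0
Step 3: 0-indexed ranks (man's rank of his match, then woman's): 1 + 2 + 0 + 0 + 1 + 1
Step 4: Total rank sum = 5

5


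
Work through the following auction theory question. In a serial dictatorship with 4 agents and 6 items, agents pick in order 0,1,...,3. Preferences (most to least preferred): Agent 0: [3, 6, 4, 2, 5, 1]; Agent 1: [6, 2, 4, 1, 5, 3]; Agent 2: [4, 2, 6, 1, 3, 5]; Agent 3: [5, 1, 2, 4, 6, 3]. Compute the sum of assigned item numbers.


Step 1: Agent 0 picks item 3
Step 2: Agent 1 picks item 6
Step 3: Agent 2 picks item 4
Step 4: Agent 3 picks item 5
Step 5: Sum = 3 + 6 + 4 + 5 = 18

18


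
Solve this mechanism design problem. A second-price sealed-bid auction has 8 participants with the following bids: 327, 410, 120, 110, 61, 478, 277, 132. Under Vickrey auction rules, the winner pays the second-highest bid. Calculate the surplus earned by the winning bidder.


Step 1: Sort bids in descending order: 478, 410, 327, 277, 132, 120, 110, 61
Step 2: The winning bid is the highest: 478
Step 3: The payment equals the second-highest bid: 410
Step 4: Surplus = winner's bid - payment = 478 - 410 = 68

68


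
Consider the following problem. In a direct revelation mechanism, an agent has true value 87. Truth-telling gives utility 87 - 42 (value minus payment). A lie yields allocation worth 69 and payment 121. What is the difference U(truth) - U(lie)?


Step 1: U(truth) = value - payment = 87 - 42 = 45
Step 2: U(lie) = allocation - payment = 69 - 121 = -52
Step 3: IC gap = 45 - (-52) = 97

97


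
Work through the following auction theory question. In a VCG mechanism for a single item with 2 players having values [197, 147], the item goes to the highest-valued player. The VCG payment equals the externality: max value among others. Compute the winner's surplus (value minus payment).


Step 1: The winner is the agent with the highest value: agent 0 with value 197
Step 2: Values of other agents: [147]
Step 3: VCG payment = max of others' values = 147
Step 4: Surplus = 197 - 147 = 50

50


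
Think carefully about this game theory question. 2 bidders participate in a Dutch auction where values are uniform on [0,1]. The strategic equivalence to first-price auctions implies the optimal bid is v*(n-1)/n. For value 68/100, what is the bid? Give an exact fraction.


Step 1: Dutch auctions are strategically equivalent to first-price auctions
Step 2: The equilibrium bid is b(v) = v*(n-1)/n
Step 3: b = 17/25 * 1/2
Step 4: b = 17/50

17/50


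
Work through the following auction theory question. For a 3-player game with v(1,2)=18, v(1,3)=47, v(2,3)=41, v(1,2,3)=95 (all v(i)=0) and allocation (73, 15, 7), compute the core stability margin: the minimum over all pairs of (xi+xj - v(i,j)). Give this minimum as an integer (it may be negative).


Step 1: Slack for coalition (1,2): x1+x2 - v12 = 88 - 18 = 70
Step 2: Slack for coalition (1,3): x1+x3 - v13 = 80 - 47 = 33
Step 3: Slack for coalition (2,3): x2+x3 - v23 = 22 - 41 = -19
Step 4: Minimum slack = min(70, 33, -19) = -19, attained by (2,3); coalition (2,3) can block (slack < 0), so the allocation is not in the core

-19


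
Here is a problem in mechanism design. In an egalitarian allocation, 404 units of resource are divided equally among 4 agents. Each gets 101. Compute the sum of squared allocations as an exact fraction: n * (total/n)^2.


Step 1: Each agent's share = 404/4 = 101
Step 2: Square of each share = (101)^2 = 10201
Step 3: Sum of squares = 4 * 10201 = 40804

40804


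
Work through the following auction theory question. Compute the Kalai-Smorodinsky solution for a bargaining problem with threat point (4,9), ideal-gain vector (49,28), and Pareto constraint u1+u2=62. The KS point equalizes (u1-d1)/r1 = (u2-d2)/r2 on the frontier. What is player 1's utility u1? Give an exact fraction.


Step 1: At the KS point, (u1-d1)/r1 = (u2-d2)/r2 = t and u1+u2 = 62
Step 2: u1 = d1 + r1*t and u2 = d2 + r2*t, so (d1 + r1*t) + (d2 + r2*t) = 62
Step 3: t = (62 - 4 - 9)/(49 + 28) = 49/77 = 7/11
Step 4: u1 = d1 + r1*t = 4 + 49 * 7/11 = 387/11
Step 5: (Check: u2 = d2 + r2*t = 295/11; u1+u2 = 387/11 + 295/11 = 62, on the frontier.)

387/11


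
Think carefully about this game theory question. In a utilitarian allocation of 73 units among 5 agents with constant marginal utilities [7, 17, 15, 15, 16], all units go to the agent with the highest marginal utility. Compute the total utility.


Step 1: The marginal utilities are [7, 17, 15, 15, 16]
Step 2: The highest marginal utility is 17
Step 3: All 73 units go to that agent
Step 4: Total utility = 17 * 73 = 1241

1241


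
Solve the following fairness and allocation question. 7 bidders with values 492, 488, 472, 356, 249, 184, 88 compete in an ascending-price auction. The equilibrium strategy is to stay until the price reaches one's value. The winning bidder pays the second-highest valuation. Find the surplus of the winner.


Step 1: Identify the highest value: 492
Step 2: Identify the second-highest value: 488
Step 3: The final price = second-highest value = 488
Step 4: Surplus = 492 - 488 = 4

4


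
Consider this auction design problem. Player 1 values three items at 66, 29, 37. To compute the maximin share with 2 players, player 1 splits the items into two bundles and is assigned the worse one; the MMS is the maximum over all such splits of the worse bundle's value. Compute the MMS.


Step 1: Item values = 66, 29, 37
Step 2: Enumerate all 2-bundle partitions and take the smaller bundle:
  Partition 1: {66} vs {29,37} -> bundles 66, 66; min = 66
  Partition 2: {29} vs {66,37} -> bundles 29, 103; min = 29
  Partition 3: {37} vs {66,29} -> bundles 37, 95; min = 37
Step 3: MMS = max(66, 29, 37) = 66

66


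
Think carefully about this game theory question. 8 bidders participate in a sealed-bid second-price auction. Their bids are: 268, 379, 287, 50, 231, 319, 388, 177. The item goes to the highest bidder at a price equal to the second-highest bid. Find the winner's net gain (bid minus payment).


Step 1: Sort bids in descending order: 388, 379, 319, 287, 268, 231, 177, 50
Step 2: The winning bid is the highest: 388
Step 3: The payment equals the second-highest bid: 379
Step 4: Surplus = winner's bid - payment = 388 - 379 = 9

9


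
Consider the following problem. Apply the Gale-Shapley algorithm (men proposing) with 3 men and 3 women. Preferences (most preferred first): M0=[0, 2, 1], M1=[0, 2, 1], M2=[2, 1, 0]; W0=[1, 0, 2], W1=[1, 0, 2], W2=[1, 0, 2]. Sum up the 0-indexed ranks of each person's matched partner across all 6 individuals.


Step 1: Run Gale-Shapley (men propose, women hold best offer):
  M0 proposes to W0; she accepts
  M1 proposes to W0; she switches from M0
  M2 proposes to W2; she accepts
  M0 proposes to W2; she switches from M2
  M2 proposes to W1; she accepts
Step 2: Final matching: W0-M1, W1-M2, W2-M0
Step 3: 0-indexed ranks (man's rank of his match, then woman's): 0 + 0 + 1 + 2 + 1 + 1
Step 4: Total rank sum = 5

5


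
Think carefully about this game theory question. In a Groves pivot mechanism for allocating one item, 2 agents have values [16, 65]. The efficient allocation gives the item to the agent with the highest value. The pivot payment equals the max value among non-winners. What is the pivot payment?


Step 1: The efficient winner is agent 1 with value 65
Step 2: Other agents' values: [16]
Step 3: Pivot payment = max(others) = 16
Step 4: The winner pays 16

16


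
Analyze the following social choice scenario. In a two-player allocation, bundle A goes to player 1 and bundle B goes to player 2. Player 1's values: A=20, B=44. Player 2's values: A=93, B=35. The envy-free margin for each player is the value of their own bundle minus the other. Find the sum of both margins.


Step 1: Player 1's margin = v1(A) - v1(B) = 20 - 44 = -24
Step 2: Player 2's margin = v2(B) - v2(A) = 35 - 93 = -58
Step 3: Total margin = -24 + -58 = -82

-82


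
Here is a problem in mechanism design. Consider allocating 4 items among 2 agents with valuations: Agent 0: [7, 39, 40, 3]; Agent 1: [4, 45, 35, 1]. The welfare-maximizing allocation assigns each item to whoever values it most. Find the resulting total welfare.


Step 1: For each item, find the maximum value among all agents.
Step 2: Item 0 -> Agent 0 (value 7)
Step 3: Item 1 -> Agent 1 (value 45)
Step 4: Item 2 -> Agent 0 (value 40)
Step 5: Item 3 -> Agent 0 (value 3)
Step 6: Total welfare = 7 + 45 + 40 + 3 = 95

95


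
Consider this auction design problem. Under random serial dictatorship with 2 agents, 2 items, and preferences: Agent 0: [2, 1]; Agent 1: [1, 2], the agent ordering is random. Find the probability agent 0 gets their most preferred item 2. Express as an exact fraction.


Step 1: Agent 0 wants item 2
Step 2: There are 2 possible orderings of agents
Step 3: In 2 orderings, agent 0 gets item 2
Step 4: Probability = 2/2 = 1

1


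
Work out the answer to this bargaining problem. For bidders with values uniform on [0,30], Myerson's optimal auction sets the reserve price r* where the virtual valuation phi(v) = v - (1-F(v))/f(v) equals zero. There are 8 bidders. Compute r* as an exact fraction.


Step 1: For U[0,30], F(v) = v/30 and f(v) = 1/30
Step 2: phi(v) = v - (1 - v/30)/(1/30) = v - (30 - v) = 2v - 30
Step 3: Set phi(r*) = 0: 2r* - 30 = 0
Step 4: r* = 30/2 = 15 (the number of bidders n = 8 does not enter)

15


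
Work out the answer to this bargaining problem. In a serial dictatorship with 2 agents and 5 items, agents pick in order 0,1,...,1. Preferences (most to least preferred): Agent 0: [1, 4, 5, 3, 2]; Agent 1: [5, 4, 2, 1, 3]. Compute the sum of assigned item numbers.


Step 1: Agent 0 picks item 1
Step 2: Agent 1 picks item 5
Step 3: Sum = 1 + 5 = 6

6


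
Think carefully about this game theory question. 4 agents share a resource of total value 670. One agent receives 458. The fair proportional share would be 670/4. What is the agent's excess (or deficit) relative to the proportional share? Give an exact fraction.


Step 1: Proportional share = 670/4 = 335/2
Step 2: Agent's actual allocation = 458
Step 3: Excess = 458 - 335/2 = 581/2

581/2


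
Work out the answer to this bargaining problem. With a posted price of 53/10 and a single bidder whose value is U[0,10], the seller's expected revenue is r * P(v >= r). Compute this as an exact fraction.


Step 1: Posted price r = 53/10, value support [0,10]
Step 2: P(v >= r) = (10 - 53/10)/10 = 47/100
Step 3: Expected revenue = r * P(v >= r) = 53/10 * 47/100
Step 4: Revenue = 2491/1000

2491/1000


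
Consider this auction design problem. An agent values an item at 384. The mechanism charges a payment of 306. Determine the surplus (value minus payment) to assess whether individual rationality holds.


Step 1: Surplus = value - payment = 384 - 306 = 78
Step 2: IR is satisfied (surplus >= 0)

78


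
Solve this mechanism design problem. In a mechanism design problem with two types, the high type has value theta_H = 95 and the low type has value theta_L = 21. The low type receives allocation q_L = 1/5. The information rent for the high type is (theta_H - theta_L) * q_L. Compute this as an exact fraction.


Step 1: theta_H - theta_L = 95 - 21 = 74
Step 2: Information rent = (theta_H - theta_L) * q_L
Step 3: = 74 * 1/5
Step 4: = 74/5

74/5


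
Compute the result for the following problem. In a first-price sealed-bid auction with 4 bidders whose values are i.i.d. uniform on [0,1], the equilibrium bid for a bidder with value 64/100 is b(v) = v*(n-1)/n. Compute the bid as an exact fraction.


Step 1: The symmetric BNE bidding function is b(v) = v * (n-1) / n
Step 2: Substitute v = 16/25 and n = 4
Step 3: b = 16/25 * 3/4
Step 4: b = 12/25

12/25


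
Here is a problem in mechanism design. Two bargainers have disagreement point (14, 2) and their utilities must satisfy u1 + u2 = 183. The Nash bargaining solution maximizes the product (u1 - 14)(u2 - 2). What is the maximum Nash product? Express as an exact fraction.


Step 1: The Nash solution splits surplus symmetrically above the disagreement point
Step 2: u1 = (total + d1 - d2)/2 = (183 + 14 - 2)/2 = 195/2
Step 3: u2 = (total - d1 + d2)/2 = (183 - 14 + 2)/2 = 171/2
Step 4: Nash product = (195/2 - 14) * (171/2 - 2)
Step 5: = 167/2 * 167/2 = 27889/4

27889/4


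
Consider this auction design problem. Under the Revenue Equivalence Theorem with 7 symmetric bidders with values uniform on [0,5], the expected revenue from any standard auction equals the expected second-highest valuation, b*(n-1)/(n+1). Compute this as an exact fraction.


Step 1: By Revenue Equivalence, expected revenue = b*(n-1)/(n+1)
Step 2: Substituting n = 7, b = 5
Step 3: Revenue = 5*(7-1)/(7+1) = 5*6/8
Step 4: Revenue = 30/8 = 15/4

15/4


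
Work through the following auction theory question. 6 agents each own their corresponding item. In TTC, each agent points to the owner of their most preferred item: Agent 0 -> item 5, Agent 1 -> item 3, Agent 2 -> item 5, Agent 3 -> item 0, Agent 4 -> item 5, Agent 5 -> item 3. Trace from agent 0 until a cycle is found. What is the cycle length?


Step 1: Trace the pointer graph from agent 0: 0 -> 5 -> 3 -> 0
Step 2: A cycle is detected when we revisit agent 0
Step 3: The cycle is: 0 -> 5 -> 3 -> 0
Step 4: Cycle length = 3

3


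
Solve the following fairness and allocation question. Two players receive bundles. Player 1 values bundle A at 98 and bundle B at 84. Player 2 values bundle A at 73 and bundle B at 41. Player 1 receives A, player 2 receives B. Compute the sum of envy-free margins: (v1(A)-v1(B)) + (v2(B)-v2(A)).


Step 1: Player 1's margin = v1(A) - v1(B) = 98 - 84 = 14
Step 2: Player 2's margin = v2(B) - v2(A) = 41 - 73 = -32
Step 3: Total margin = 14 + -32 = -18

-18


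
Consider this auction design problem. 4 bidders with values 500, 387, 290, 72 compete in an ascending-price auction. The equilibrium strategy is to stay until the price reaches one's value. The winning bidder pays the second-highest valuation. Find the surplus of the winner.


Step 1: Identify the highest value: 500
Step 2: Identify the second-highest value: 387
Step 3: The final price = second-highest value = 387
Step 4: Surplus = 500 - 387 = 113

113


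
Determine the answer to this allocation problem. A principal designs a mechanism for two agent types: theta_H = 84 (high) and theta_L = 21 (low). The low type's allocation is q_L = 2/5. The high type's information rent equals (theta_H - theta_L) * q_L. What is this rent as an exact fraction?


Step 1: theta_H - theta_L = 84 - 21 = 63
Step 2: Information rent = (theta_H - theta_L) * q_L
Step 3: = 63 * 2/5
Step 4: = 126/5

126/5


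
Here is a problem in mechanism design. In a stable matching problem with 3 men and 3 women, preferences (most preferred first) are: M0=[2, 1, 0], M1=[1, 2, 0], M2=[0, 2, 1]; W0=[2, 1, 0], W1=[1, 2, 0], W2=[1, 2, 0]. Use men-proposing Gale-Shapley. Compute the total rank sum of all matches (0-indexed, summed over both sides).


Step 1: Run Gale-Shapley (men propose, women hold best offer):
  M0 proposes to W2; she accepts
  M1 proposes to W1; she accepts
  M2 proposes to W0; she accepts
Step 2: Final matching: W0-M2, W1-M1, W2-M0
Step 3: 0-indexed ranks (man's rank of his match, then woman's): 0 + 0 + 0 + 0 + 0 + 2
Step 4: Total rank sum = 2

2


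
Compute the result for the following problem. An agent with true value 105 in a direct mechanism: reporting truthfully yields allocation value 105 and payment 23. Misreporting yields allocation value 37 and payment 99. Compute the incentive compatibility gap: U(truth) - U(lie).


Step 1: U(truth) = value - payment = 105 - 23 = 82
Step 2: U(lie) = allocation - payment = 37 - 99 = -62
Step 3: IC gap = 82 - (-62) = 144

144


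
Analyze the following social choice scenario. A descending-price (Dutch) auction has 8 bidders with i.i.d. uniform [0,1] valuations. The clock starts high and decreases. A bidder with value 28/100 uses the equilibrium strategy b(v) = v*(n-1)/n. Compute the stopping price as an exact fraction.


Step 1: Dutch auctions are strategically equivalent to first-price auctions
Step 2: The equilibrium bid is b(v) = v*(n-1)/n
Step 3: b = 7/25 * 7/8
Step 4: b = 49/200

49/200


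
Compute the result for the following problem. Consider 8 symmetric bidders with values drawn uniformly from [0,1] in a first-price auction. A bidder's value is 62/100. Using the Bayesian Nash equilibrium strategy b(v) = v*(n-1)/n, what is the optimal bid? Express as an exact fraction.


Step 1: The symmetric BNE bidding function is b(v) = v * (n-1) / n
Step 2: Substitute v = 31/50 and n = 8
Step 3: b = 31/50 * 7/8
Step 4: b = 217/400

217/400


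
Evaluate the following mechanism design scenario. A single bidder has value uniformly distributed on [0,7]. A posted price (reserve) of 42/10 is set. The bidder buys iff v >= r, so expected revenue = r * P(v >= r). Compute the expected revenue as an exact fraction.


Step 1: Posted price r = 21/5, value support [0,7]
Step 2: P(v >= r) = (7 - 21/5)/7 = 2/5
Step 3: Expected revenue = r * P(v >= r) = 21/5 * 2/5
Step 4: Revenue = 42/25

42/25


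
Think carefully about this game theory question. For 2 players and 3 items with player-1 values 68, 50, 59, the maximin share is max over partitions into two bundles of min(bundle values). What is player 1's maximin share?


Step 1: Item values = 68, 50, 59
Step 2: Enumerate all 2-bundle partitions and take the smaller bundle:
  Partition 1: {68} vs {50,59} -> bundles 68, 109; min = 68
  Partition 2: {50} vs {68,59} -> bundles 50, 127; min = 50
  Partition 3: {59} vs {68,50} -> bundles 59, 118; min = 59
Step 3: MMS = max(68, 50, 59) = 68

68


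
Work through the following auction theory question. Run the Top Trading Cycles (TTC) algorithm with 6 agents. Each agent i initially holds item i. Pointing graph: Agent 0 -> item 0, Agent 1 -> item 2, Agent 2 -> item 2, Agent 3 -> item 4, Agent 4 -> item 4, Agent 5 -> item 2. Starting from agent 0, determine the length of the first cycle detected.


Step 1: Trace the pointer graph from agent 0: 0 -> 0
Step 2: A cycle is detected when we revisit agent 0
Step 3: The cycle is: 0 -> 0
Step 4: Cycle length = 1

1


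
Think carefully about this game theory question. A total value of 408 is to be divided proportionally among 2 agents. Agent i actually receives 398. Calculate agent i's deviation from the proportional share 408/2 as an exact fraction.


Step 1: Proportional share = 408/2 = 204
Step 2: Agent's actual allocation = 398
Step 3: Excess = 398 - 204 = 194

194


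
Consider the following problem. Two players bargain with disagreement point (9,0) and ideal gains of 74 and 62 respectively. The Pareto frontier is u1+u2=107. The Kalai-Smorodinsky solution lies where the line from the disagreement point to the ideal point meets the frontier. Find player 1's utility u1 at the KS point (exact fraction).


Step 1: At the KS point, (u1-d1)/r1 = (u2-d2)/r2 = t and u1+u2 = 107
Step 2: u1 = d1 + r1*t and u2 = d2 + r2*t, so (d1 + r1*t) + (d2 + r2*t) = 107
Step 3: t = (107 - 9 - 0)/(74 + 62) = 98/136 = 49/68
Step 4: u1 = d1 + r1*t = 9 + 74 * 49/68 = 2119/34
Step 5: (Check: u2 = d2 + r2*t = 1519/34; u1+u2 = 2119/34 + 1519/34 = 107, on the frontier.)

2119/34


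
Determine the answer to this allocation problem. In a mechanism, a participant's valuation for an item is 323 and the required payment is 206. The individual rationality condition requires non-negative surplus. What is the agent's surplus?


Step 1: Surplus = value - payment = 323 - 206 = 117
Step 2: IR is satisfied (surplus >= 0)

117


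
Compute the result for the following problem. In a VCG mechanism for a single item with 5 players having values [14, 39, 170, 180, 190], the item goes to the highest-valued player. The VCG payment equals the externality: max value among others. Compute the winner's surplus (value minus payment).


Step 1: The winner is the agent with the highest value: agent 4 with value 190
Step 2: Values of other agents: [14, 39, 170, 180]
Step 3: VCG payment = max of others' values = 180
Step 4: Surplus = 190 - 180 = 10

10


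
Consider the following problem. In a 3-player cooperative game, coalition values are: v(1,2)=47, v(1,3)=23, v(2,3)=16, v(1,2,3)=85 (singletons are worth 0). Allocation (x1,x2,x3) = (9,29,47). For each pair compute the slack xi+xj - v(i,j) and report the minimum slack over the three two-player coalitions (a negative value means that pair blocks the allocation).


Step 1: Slack for coalition (1,2): x1+x2 - v12 = 38 - 47 = -9
Step 2: Slack for coalition (1,3): x1+x3 - v13 = 56 - 23 = 33
Step 3: Slack for coalition (2,3): x2+x3 - v23 = 76 - 16 = 60
Step 4: Minimum slack = min(-9, 33, 60) = -9, attained by (1,2); coalition (1,2) can block (slack < 0), so the allocation is not in the core

-9


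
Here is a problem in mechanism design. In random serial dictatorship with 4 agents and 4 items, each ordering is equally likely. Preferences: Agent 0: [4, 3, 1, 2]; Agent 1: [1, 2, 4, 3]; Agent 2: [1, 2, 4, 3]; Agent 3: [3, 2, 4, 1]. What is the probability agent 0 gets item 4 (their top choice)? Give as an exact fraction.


Step 1: Agent 0 wants item 4
Step 2: There are 24 possible orderings of agents
Step 3: In 24 orderings, agent 0 gets item 4
Step 4: Probability = 24/24 = 1

1


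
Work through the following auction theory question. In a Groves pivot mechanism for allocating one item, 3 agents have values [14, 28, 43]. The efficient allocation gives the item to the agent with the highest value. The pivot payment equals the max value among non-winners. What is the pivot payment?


Step 1: The efficient winner is agent 2 with value 43
Step 2: Other agents' values: [14, 28]
Step 3: Pivot payment = max(others) = 28
Step 4: The winner pays 28

28


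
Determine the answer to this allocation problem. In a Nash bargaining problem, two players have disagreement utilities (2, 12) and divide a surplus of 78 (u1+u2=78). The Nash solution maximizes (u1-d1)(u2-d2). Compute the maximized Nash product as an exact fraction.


Step 1: The Nash solution splits surplus symmetrically above the disagreement point
Step 2: u1 = (total + d1 - d2)/2 = (78 + 2 - 12)/2 = 34
Step 3: u2 = (total - d1 + d2)/2 = (78 - 2 + 12)/2 = 44
Step 4: Nash product = (34 - 2) * (44 - 12)
Step 5: = 32 * 32 = 1024

1024


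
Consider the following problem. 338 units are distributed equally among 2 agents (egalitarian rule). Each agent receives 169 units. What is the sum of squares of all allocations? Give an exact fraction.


Step 1: Each agent's share = 338/2 = 169
Step 2: Square of each share = (169)^2 = 28561
Step 3: Sum of squares = 2 * 28561 = 57122

57122


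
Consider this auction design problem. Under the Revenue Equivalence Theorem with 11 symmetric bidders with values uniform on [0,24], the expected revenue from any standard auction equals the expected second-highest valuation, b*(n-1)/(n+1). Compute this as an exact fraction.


Step 1: By Revenue Equivalence, expected revenue = b*(n-1)/(n+1)
Step 2: Substituting n = 11, b = 24
Step 3: Revenue = 24*(11-1)/(11+1) = 24*10/12
Step 4: Revenue = 240/12 = 20

20


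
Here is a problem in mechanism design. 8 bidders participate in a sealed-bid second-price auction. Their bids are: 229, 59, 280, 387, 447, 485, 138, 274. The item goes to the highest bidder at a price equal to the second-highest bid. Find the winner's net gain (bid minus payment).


Step 1: Sort bids in descending order: 485, 447, 387, 280, 274, 229, 138, 59
Step 2: The winning bid is the highest: 485
Step 3: The payment equals the second-highest bid: 447
Step 4: Surplus = winner's bid - payment = 485 - 447 = 38

38


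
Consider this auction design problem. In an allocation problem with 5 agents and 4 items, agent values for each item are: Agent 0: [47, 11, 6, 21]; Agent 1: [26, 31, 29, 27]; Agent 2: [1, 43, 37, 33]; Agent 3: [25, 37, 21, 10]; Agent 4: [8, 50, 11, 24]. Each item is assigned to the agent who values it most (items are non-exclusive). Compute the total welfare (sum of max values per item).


Step 1: For each item, find the maximum value among all agents.
Step 2: Item 0 -> Agent 0 (value 47)
Step 3: Item 1 -> Agent 4 (value 50)
Step 4: Item 2 -> Agent 2 (value 37)
Step 5: Item 3 -> Agent 2 (value 33)
Step 6: Total welfare = 47 + 50 + 37 + 33 = 167

167


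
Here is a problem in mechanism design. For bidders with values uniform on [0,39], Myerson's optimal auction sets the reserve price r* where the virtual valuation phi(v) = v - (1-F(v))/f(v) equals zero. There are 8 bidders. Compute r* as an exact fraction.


Step 1: For U[0,39], F(v) = v/39 and f(v) = 1/39
Step 2: phi(v) = v - (1 - v/39)/(1/39) = v - (39 - v) = 2v - 39
Step 3: Set phi(r*) = 0: 2r* - 39 = 0
Step 4: r* = 39/2 (the number of bidders n = 8 does not enter)

39/2


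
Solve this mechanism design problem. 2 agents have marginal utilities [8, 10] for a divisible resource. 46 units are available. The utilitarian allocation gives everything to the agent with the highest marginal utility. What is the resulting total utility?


Step 1: The marginal utilities are [8, 10]
Step 2: The highest marginal utility is 10
Step 3: All 46 units go to that agent
Step 4: Total utility = 10 * 46 = 460

460


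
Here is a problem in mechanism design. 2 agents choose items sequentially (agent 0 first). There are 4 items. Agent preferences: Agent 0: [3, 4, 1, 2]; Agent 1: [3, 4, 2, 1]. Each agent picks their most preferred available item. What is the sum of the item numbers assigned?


Step 1: Agent 0 picks item 3
Step 2: Agent 1 picks item 4
Step 3: Sum = 3 + 4 = 7

7


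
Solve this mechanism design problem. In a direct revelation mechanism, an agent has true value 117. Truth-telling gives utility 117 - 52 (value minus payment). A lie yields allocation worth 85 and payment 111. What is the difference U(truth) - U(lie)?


Step 1: U(truth) = value - payment = 117 - 52 = 65
Step 2: U(lie) = allocation - payment = 85 - 111 = -26
Step 3: IC gap = 65 - (-26) = 91

91


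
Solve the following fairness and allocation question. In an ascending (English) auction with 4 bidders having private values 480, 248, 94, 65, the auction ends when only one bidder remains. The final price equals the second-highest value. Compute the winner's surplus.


Step 1: Identify the highest value: 480
Step 2: Identify the second-highest value: 248
Step 3: The final price = second-highest value = 248
Step 4: Surplus = 480 - 248 = 232

232


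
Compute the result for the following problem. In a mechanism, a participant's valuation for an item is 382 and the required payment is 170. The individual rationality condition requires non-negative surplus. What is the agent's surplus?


Step 1: Surplus = value - payment = 382 - 170 = 212
Step 2: IR is satisfied (surplus >= 0)

212


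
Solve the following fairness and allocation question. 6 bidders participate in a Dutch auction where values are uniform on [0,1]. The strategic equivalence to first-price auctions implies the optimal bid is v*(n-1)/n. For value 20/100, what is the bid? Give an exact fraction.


Step 1: Dutch auctions are strategically equivalent to first-price auctions
Step 2: The equilibrium bid is b(v) = v*(n-1)/n
Step 3: b = 1/5 * 5/6
Step 4: b = 1/6

1/6


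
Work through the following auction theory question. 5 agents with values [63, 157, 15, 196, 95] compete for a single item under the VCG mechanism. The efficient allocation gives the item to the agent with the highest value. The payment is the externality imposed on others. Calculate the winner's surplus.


Step 1: The winner is the agent with the highest value: agent 3 with value 196
Step 2: Values of other agents: [63, 157, 15, 95]
Step 3: VCG payment = max of others' values = 157
Step 4: Surplus = 196 - 157 = 39

39


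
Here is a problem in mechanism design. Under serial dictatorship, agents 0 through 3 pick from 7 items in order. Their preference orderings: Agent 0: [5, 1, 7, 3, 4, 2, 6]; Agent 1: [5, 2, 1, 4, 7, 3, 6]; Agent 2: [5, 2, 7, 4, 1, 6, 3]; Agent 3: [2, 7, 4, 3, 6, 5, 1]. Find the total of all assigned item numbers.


Step 1: Agent 0 picks item 5
Step 2: Agent 1 picks item 2
Step 3: Agent 2 picks item 7
Step 4: Agent 3 picks item 4
Step 5: Sum = 5 + 2 + 7 + 4 = 18

18


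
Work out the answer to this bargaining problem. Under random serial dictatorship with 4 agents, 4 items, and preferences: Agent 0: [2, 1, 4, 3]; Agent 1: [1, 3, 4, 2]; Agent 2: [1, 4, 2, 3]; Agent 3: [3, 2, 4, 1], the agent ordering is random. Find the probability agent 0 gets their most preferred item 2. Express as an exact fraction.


Step 1: Agent 0 wants item 2
Step 2: There are 24 possible orderings of agents
Step 3: In 23 orderings, agent 0 gets item 2
Step 4: Probability = 23/24

23/24


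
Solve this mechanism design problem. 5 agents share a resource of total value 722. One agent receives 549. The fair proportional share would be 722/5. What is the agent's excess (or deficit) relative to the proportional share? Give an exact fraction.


Step 1: Proportional share = 722/5
Step 2: Agent's actual allocation = 549
Step 3: Excess = 549 - 722/5 = 2023/5

2023/5


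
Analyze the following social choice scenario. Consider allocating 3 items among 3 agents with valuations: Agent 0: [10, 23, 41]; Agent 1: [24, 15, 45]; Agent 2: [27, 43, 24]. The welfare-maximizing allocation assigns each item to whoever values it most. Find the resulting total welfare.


Step 1: For each item, find the maximum value among all agents.
Step 2: Item 0 -> Agent 2 (value 27)
Step 3: Item 1 -> Agent 2 (value 43)
Step 4: Item 2 -> Agent 1 (value 45)
Step 5: Total welfare = 27 + 43 + 45 = 115

115


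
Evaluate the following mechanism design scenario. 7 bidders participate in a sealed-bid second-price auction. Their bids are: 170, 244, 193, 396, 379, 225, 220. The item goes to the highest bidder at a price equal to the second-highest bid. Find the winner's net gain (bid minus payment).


Step 1: Sort bids in descending order: 396, 379, 244, 225, 220, 193, 170
Step 2: The winning bid is the highest: 396
Step 3: The payment equals the second-highest bid: 379
Step 4: Surplus = winner's bid - payment = 396 - 379 = 17

17


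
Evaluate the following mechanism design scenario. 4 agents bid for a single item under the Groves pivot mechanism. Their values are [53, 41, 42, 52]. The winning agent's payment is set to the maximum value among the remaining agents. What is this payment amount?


Step 1: The efficient winner is agent 0 with value 53
Step 2: Other agents' values: [41, 42, 52]
Step 3: Pivot payment = max(others) = 52
Step 4: The winner pays 52

52


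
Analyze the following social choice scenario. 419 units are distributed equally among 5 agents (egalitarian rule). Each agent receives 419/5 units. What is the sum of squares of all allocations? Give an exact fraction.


Step 1: Each agent's share = 419/5
Step 2: Square of each share = (419/5)^2 = 175561/25
Step 3: Sum of squares = 5 * 175561/25 = 175561/5

175561/5


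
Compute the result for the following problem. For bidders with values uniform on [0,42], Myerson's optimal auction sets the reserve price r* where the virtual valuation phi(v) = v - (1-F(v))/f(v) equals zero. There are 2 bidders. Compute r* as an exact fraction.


Step 1: For U[0,42], F(v) = v/42 and f(v) = 1/42
Step 2: phi(v) = v - (1 - v/42)/(1/42) = v - (42 - v) = 2v - 42
Step 3: Set phi(r*) = 0: 2r* - 42 = 0
Step 4: r* = 42/2 = 21 (the number of bidders n = 2 does not enter)

21


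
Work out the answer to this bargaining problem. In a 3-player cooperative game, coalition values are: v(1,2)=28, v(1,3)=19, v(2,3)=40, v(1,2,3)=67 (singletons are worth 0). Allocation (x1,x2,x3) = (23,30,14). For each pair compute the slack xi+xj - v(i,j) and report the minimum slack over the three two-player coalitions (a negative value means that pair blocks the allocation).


Step 1: Slack for coalition (1,2): x1+x2 - v12 = 53 - 28 = 25
Step 2: Slack for coalition (1,3): x1+x3 - v13 = 37 - 19 = 18
Step 3: Slack for coalition (2,3): x2+x3 - v23 = 44 - 40 = 4
Step 4: Minimum slack = min(25, 18, 4) = 4, attained by (2,3); no pair can gain by deviating, so the allocation is in the core

4


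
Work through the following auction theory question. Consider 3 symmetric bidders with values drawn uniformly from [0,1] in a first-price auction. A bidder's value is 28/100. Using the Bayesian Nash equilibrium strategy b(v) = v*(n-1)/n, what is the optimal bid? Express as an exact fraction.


Step 1: The symmetric BNE bidding function is b(v) = v * (n-1) / n
Step 2: Substitute v = 7/25 and n = 3
Step 3: b = 7/25 * 2/3
Step 4: b = 14/75

14/75
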